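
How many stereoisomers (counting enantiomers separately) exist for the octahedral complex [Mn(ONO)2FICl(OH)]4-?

An octahedron has six vertices in three trans pairs; every non-trans pair is cis.
Placing the ligands in turn and identifying arrangements related by rotation or reflection leaves 9 distinct geometric isomers.
Of these, 6 lack any improper symmetry element and so occur as enantiomeric pairs, giving 9 + 6 = 15 stereoisomers in total.

15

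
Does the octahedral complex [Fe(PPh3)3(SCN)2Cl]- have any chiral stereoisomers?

no

An octahedron has six vertices in three trans pairs; every non-trans pair is cis.
There are 3 geometric isomers: PPh3 mer, SCN trans; PPh3 fac, SCN cis; PPh3 mer, SCN cis.
Each arrangement has an internal mirror plane or centre of symmetry, so none is chiral.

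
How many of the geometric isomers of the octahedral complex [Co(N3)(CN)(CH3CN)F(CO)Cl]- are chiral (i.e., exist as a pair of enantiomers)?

15

An octahedron has six vertices in three trans pairs; every non-trans pair is cis.
Exhaustive case analysis gives 15 geometric isomers.
Of these, 15 lack any improper symmetry element and so occur as enantiomeric pairs, giving 15 + 15 = 30 stereoisomers in total.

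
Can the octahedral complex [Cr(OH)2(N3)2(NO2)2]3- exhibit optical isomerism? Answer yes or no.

An octahedron has six vertices in three trans pairs; every non-trans pair is cis.
There are 5 geometric isomers: OH trans, N3 trans, NO2 trans; OH cis, N3 trans, NO2 cis; OH trans, N3 cis, NO2 cis; OH cis, N3 cis, NO2 cis (chiral); OH cis, N3 cis, NO2 trans.
One of these lacks any improper symmetry element and so occurs as an enantiomeric pair, giving 5 + 1 = 6 stereoisomers in total.

yes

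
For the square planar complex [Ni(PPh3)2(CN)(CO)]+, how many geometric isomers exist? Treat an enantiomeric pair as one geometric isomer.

2

In a square planar complex each vertex has one trans partner and two cis neighbours.
Working through the distinct placements yields 2 geometric isomers: PPh3 cis; PPh3 trans.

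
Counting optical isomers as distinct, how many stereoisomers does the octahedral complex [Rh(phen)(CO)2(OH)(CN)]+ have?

6

Each phen is bidentate and must span two cis positions.
The distinct arrangements are (4 in all): CO cis (3 arrangements, 2 chiral); CO trans.
Of these, 2 lack any improper symmetry element and so occur as enantiomeric pairs, giving 4 + 2 = 6 stereoisomers in total.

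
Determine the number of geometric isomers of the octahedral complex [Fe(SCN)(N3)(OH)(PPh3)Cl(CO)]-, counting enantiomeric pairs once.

Exhaustive case analysis gives 15 geometric isomers.

15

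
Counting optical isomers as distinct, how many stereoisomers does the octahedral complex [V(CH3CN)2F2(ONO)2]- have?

6

The distinct arrangements are (5 in all): CH3CN trans, F trans, ONO trans; CH3CN trans, F cis, ONO cis; CH3CN cis, F cis, ONO trans; CH3CN cis, F cis, ONO cis (chiral); CH3CN cis, F trans, ONO cis.
One of these lacks any improper symmetry element and so occurs as an enantiomeric pair, giving 5 + 1 = 6 stereoisomers in total.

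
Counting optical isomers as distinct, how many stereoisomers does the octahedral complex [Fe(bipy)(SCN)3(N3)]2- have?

Each bipy is bidentate and must span two cis positions.
There are 2 geometric isomers: SCN fac; SCN mer.
Each arrangement has an internal mirror plane or centre of symmetry, so none is chiral.

2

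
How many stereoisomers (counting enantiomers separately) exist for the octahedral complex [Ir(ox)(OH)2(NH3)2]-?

An octahedron has six vertices in three trans pairs; every non-trans pair is cis.
Each ox is bidentate and must span two cis positions.
The distinct arrangements are (3 in all): OH cis, NH3 trans; OH cis, NH3 cis (chiral); OH trans, NH3 cis.
One of these lacks any improper symmetry element and so occurs as an enantiomeric pair, giving 3 + 1 = 4 stereoisomers in total.

4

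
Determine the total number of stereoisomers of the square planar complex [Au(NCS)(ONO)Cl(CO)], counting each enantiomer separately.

In a square planar complex each vertex has one trans partner and two cis neighbours.
Systematic placement gives 3 geometric isomers: (CO/NCS trans, Cl/ONO trans); (CO/ONO trans, Cl/NCS trans); (CO/Cl trans, NCS/ONO trans).
Each arrangement has an internal mirror plane or centre of symmetry, so none is chiral.

3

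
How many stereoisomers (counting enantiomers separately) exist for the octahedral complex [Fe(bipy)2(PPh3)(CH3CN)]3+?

The six octahedral sites form three mutually perpendicular trans pairs.
Each bipy is bidentate and must span two cis positions.
The distinct arrangements are (2 in all): PPh3 and CH3CN mutually trans; PPh3 and CH3CN mutually cis (chiral).
One of these lacks any improper symmetry element and so occurs as an enantiomeric pair, giving 2 + 1 = 3 stereoisomers in total.

3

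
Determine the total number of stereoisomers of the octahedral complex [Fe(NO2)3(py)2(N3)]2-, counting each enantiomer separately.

3

The six octahedral sites form three mutually perpendicular trans pairs.
The distinct arrangements are (3 in all): NO2 mer, py trans; NO2 fac, py cis; NO2 mer, py cis.
Each arrangement has an internal mirror plane or centre of symmetry, so none is chiral.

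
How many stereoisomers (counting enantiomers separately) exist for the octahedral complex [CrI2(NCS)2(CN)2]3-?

There are 5 geometric isomers: I trans, NCS trans, CN trans; I cis, NCS cis, CN trans; I cis, NCS trans, CN cis; I cis, NCS cis, CN cis (chiral); I trans, NCS cis, CN cis.
One of these lacks any improper symmetry element and so occurs as an enantiomeric pair, giving 5 + 1 = 6 stereoisomers in total.

6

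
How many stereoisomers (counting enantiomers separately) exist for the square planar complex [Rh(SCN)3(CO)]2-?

In a square planar complex each vertex has one trans partner and two cis neighbours.
Only one geometric arrangement is possible.

1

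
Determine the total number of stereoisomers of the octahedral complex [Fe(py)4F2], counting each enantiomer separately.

2

An octahedron has six vertices in three trans pairs; every non-trans pair is cis.
Working through the distinct placements yields 2 geometric isomers: F trans; F cis.
Each arrangement has an internal mirror plane or centre of symmetry, so none is chiral.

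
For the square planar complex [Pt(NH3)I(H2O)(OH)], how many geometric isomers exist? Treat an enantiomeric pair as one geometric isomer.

3

A square has two trans pairs of vertices; adjacent vertices are cis.
The distinct arrangements are (3 in all): (H2O/NH3 trans, I/OH trans); (H2O/OH trans, I/NH3 trans); (H2O/I trans, NH3/OH trans).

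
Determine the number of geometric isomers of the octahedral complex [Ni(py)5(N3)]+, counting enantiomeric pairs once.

The six octahedral sites form three mutually perpendicular trans pairs.
Only one geometric arrangement is possible.

1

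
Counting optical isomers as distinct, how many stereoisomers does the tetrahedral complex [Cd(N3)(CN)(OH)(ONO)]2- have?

In a tetrahedral complex all four positions are equivalent and every pair of ligands is adjacent — there is no cis/trans distinction.
Only one geometric arrangement is possible; it has no improper symmetry element, so it exists as a pair of enantiomers (2 stereoisomers).

2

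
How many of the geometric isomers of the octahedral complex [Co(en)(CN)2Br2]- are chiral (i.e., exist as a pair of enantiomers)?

1

Each en is bidentate and must span two cis positions.
There are 3 geometric isomers: CN cis, Br trans; CN cis, Br cis (chiral); CN trans, Br cis.
One of these lacks any improper symmetry element and so occurs as an enantiomeric pair, giving 3 + 1 = 4 stereoisomers in total.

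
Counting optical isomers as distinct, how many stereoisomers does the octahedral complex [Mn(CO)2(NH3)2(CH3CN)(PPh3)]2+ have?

8

An octahedron has six vertices in three trans pairs; every non-trans pair is cis.
Systematic placement gives 6 geometric isomers: CO cis, NH3 cis (3 arrangements, 2 chiral); CO cis, NH3 trans; CO trans, NH3 cis; CO trans, NH3 trans.
Of these, 2 lack any improper symmetry element and so occur as enantiomeric pairs, giving 6 + 2 = 8 stereoisomers in total.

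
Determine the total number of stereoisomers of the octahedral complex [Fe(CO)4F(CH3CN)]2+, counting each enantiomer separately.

In an octahedral complex each vertex has one trans partner and four cis neighbours.
There are 2 geometric isomers: F and CH3CN mutually cis; F and CH3CN mutually trans.
Each arrangement has an internal mirror plane or centre of symmetry, so none is chiral.

2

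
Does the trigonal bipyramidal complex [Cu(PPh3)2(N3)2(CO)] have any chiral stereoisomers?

In a trigonal bipyramid the two axial positions differ from the three equatorial ones.
Exhaustive case analysis gives 5 geometric isomers.
One of these lacks any improper symmetry element and so occurs as an enantiomeric pair, giving 5 + 1 = 6 stereoisomers in total.

yes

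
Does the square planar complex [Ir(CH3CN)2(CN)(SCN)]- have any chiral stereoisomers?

In a square planar complex each vertex has one trans partner and two cis neighbours.
Systematic placement gives 2 geometric isomers: CH3CN cis; CH3CN trans.
Each arrangement has an internal mirror plane or centre of symmetry, so none is chiral.

no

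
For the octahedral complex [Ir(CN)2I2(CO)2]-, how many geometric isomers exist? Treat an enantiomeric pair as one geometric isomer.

An octahedron has six vertices in three trans pairs; every non-trans pair is cis.
Working through the distinct placements yields 5 geometric isomers: CN trans, I trans, CO trans; CN trans, I cis, CO cis; CN cis, I trans, CO cis; CN cis, I cis, CO cis (chiral); CN cis, I cis, CO trans.

5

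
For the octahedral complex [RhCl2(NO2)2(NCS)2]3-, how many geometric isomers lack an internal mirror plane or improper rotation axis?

An octahedron has six vertices in three trans pairs; every non-trans pair is cis.
The distinct arrangements are (5 in all): Cl trans, NO2 trans, NCS trans; Cl trans, NO2 cis, NCS cis; Cl cis, NO2 trans, NCS cis; Cl cis, NO2 cis, NCS cis (chiral); Cl cis, NO2 cis, NCS trans.
One of these lacks any improper symmetry element and so occurs as an enantiomeric pair, giving 5 + 1 = 6 stereoisomers in total.

1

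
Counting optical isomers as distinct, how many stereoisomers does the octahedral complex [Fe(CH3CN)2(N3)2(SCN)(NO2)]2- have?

8

In an octahedral complex each vertex has one trans partner and four cis neighbours.
Working through the distinct placements yields 6 geometric isomers: CH3CN trans, N3 trans; CH3CN trans, N3 cis; CH3CN cis, N3 cis (3 arrangements, 2 chiral); CH3CN cis, N3 trans.
Of these, 2 lack any improper symmetry element and so occur as enantiomeric pairs, giving 6 + 2 = 8 stereoisomers in total.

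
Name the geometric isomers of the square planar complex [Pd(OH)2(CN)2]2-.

cis and trans

In a square planar complex each vertex has one trans partner and two cis neighbours.
Systematic placement gives 2 geometric isomers: OH cis; OH trans.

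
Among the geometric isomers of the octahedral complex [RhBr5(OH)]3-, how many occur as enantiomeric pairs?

The six octahedral sites form three mutually perpendicular trans pairs.
Only one geometric arrangement is possible.

0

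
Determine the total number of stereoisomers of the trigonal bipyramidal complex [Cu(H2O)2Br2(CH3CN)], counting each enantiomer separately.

6

In a trigonal bipyramid the two axial positions differ from the three equatorial ones.
Exhaustive case analysis gives 5 geometric isomers.
One of these lacks any improper symmetry element and so occurs as an enantiomeric pair, giving 5 + 1 = 6 stereoisomers in total.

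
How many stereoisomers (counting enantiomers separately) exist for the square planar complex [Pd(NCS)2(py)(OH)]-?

2

In a square planar complex each vertex has one trans partner and two cis neighbours.
Working through the distinct placements yields 2 geometric isomers: NCS cis; NCS trans.
Each arrangement has an internal mirror plane or centre of symmetry, so none is chiral.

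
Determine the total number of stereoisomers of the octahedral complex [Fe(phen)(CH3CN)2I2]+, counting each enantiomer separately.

In an octahedral complex each vertex has one trans partner and four cis neighbours.
Each phen is bidentate and must span two cis positions.
Systematic placement gives 3 geometric isomers: CH3CN trans, I cis; CH3CN cis, I cis (chiral); CH3CN cis, I trans.
One of these lacks any improper symmetry element and so occurs as an enantiomeric pair, giving 3 + 1 = 4 stereoisomers in total.

4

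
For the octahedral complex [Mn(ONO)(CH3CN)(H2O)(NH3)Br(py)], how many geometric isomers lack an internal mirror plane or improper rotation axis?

The six octahedral sites form three mutually perpendicular trans pairs.
Exhaustive case analysis gives 15 geometric isomers.
Of these, 15 lack any improper symmetry element and so occur as enantiomeric pairs, giving 15 + 15 = 30 stereoisomers in total.

15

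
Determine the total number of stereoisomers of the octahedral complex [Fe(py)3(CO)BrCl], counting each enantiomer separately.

The six octahedral sites form three mutually perpendicular trans pairs.
There are 4 geometric isomers: py mer (3 arrangements); py fac (chiral).
One of these lacks any improper symmetry element and so occurs as an enantiomeric pair, giving 4 + 1 = 5 stereoisomers in total.

5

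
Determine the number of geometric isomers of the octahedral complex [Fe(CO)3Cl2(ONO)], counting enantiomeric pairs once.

An octahedron has six vertices in three trans pairs; every non-trans pair is cis.
There are 3 geometric isomers: CO mer, Cl cis; CO mer, Cl trans; CO fac, Cl cis.

3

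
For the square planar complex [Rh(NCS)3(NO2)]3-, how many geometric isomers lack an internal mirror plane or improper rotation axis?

Only one geometric arrangement is possible.

0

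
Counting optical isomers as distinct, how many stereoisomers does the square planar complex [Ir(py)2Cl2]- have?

The distinct arrangements are (2 in all): py cis; py trans.
Each arrangement has an internal mirror plane or centre of symmetry, so none is chiral.

2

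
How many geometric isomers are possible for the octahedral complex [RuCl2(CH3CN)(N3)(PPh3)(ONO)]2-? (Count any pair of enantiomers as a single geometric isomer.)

9

Placing the ligands in turn and identifying arrangements related by rotation or reflection leaves 9 distinct geometric isomers.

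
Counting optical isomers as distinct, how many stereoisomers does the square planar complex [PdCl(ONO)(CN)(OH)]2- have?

A square has two trans pairs of vertices; adjacent vertices are cis.
There are 3 geometric isomers: (CN/OH trans, Cl/ONO trans); (CN/ONO trans, Cl/OH trans); (CN/Cl trans, OH/ONO trans).
Each arrangement has an internal mirror plane or centre of symmetry, so none is chiral.

3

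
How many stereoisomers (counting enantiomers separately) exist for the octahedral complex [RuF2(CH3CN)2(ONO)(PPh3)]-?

The six octahedral sites form three mutually perpendicular trans pairs.
There are 6 geometric isomers: F trans, CH3CN trans; F cis, CH3CN trans; F cis, CH3CN cis (3 arrangements, 2 chiral); F trans, CH3CN cis.
Of these, 2 lack any improper symmetry element and so occur as enantiomeric pairs, giving 6 + 2 = 8 stereoisomers in total.

8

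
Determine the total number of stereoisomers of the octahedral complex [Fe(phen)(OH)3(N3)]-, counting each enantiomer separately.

In an octahedral complex each vertex has one trans partner and four cis neighbours.
Each phen is bidentate and must span two cis positions.
There are 2 geometric isomers: OH fac; OH mer.
Each arrangement has an internal mirror plane or centre of symmetry, so none is chiral.

2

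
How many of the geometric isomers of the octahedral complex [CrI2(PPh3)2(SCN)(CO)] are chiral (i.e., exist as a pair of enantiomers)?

The distinct arrangements are (6 in all): I cis, PPh3 cis (3 arrangements, 2 chiral); I cis, PPh3 trans; I trans, PPh3 cis; I trans, PPh3 trans.
Of these, 2 lack any improper symmetry element and so occur as enantiomeric pairs, giving 6 + 2 = 8 stereoisomers in total.

2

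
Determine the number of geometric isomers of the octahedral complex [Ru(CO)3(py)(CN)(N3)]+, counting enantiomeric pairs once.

4

In an octahedral complex each vertex has one trans partner and four cis neighbours.
Working through the distinct placements yields 4 geometric isomers: CO mer (3 arrangements); CO fac (chiral).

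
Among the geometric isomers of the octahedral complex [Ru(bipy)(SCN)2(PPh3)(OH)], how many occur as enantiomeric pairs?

2

An octahedron has six vertices in three trans pairs; every non-trans pair is cis.
Each bipy is bidentate and must span two cis positions.
There are 4 geometric isomers: SCN cis (3 arrangements, 2 chiral); SCN trans.
Of these, 2 lack any improper symmetry element and so occur as enantiomeric pairs, giving 4 + 2 = 6 stereoisomers in total.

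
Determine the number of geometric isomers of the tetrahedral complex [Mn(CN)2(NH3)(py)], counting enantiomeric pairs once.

In a tetrahedral complex all four positions are equivalent and every pair of ligands is adjacent — there is no cis/trans distinction.
Only one geometric arrangement is possible.

1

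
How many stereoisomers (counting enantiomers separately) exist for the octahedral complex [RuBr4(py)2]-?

2

In an octahedral complex each vertex has one trans partner and four cis neighbours.
Systematic placement gives 2 geometric isomers: py trans; py cis.
Each arrangement has an internal mirror plane or centre of symmetry, so none is chiral.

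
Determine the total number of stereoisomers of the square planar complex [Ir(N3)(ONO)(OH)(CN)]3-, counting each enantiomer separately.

In a square planar complex each vertex has one trans partner and two cis neighbours.
Systematic placement gives 3 geometric isomers: (CN/OH trans, N3/ONO trans); (CN/ONO trans, N3/OH trans); (CN/N3 trans, OH/ONO trans).
Each arrangement has an internal mirror plane or centre of symmetry, so none is chiral.

3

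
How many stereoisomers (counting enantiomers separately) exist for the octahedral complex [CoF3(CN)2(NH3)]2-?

In an octahedral complex each vertex has one trans partner and four cis neighbours.
Working through the distinct placements yields 3 geometric isomers: F mer, CN trans; F fac, CN cis; F mer, CN cis.
Each arrangement has an internal mirror plane or centre of symmetry, so none is chiral.

3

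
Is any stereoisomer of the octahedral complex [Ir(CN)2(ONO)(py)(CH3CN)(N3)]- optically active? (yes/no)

yes

Systematic enumeration (placing each ligand type in turn and discarding arrangements equivalent by rotation or reflection) gives 9 geometric isomers.
Of these, 6 lack any improper symmetry element and so occur as enantiomeric pairs, giving 9 + 6 = 15 stereoisomers in total.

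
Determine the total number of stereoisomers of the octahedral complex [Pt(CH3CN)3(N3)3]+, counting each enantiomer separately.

In an octahedral complex each vertex has one trans partner and four cis neighbours.
The distinct arrangements are (2 in all): CH3CN mer; CH3CN fac.
Each arrangement has an internal mirror plane or centre of symmetry, so none is chiral.

2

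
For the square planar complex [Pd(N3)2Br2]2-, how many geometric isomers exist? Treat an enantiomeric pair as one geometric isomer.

In a square planar complex each vertex has one trans partner and two cis neighbours.
The distinct arrangements are (2 in all): N3 cis; N3 trans.

2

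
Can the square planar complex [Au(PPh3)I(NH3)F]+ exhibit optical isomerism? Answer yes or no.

In a square planar complex each vertex has one trans partner and two cis neighbours.
Systematic placement gives 3 geometric isomers: (F/NH3 trans, I/PPh3 trans); (F/PPh3 trans, I/NH3 trans); (F/I trans, NH3/PPh3 trans).
Each arrangement has an internal mirror plane or centre of symmetry, so none is chiral.

no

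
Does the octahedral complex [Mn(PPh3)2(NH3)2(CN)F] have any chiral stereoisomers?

yes

In an octahedral complex each vertex has one trans partner and four cis neighbours.
Working through the distinct placements yields 6 geometric isomers: PPh3 trans, NH3 trans; PPh3 cis, NH3 cis (3 arrangements, 2 chiral); PPh3 trans, NH3 cis; PPh3 cis, NH3 trans.
Of these, 2 lack any improper symmetry element and so occur as enantiomeric pairs, giving 6 + 2 = 8 stereoisomers in total.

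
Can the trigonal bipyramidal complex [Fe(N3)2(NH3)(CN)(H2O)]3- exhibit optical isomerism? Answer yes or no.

Placing the ligands in turn and identifying arrangements related by rotation or reflection leaves 7 distinct geometric isomers.
Of these, 3 lack any improper symmetry element and so occur as enantiomeric pairs, giving 7 + 3 = 10 stereoisomers in total.

yes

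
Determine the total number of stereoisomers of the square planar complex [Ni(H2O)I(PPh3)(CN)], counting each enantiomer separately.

3

The distinct arrangements are (3 in all): (CN/I trans, H2O/PPh3 trans); (CN/PPh3 trans, H2O/I trans); (CN/H2O trans, I/PPh3 trans).
Each arrangement has an internal mirror plane or centre of symmetry, so none is chiral.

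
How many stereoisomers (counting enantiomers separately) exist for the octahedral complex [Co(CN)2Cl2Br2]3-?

6

There are 5 geometric isomers: CN trans, Cl trans, Br trans; CN cis, Cl cis, Br trans; CN cis, Cl trans, Br cis; CN cis, Cl cis, Br cis (chiral); CN trans, Cl cis, Br cis.
One of these lacks any improper symmetry element and so occurs as an enantiomeric pair, giving 5 + 1 = 6 stereoisomers in total.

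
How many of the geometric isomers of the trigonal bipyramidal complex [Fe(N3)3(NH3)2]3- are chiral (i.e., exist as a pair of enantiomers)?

In a trigonal bipyramid the two axial positions differ from the three equatorial ones.
Systematic placement gives 3 geometric isomers: NH3 both equatorial; NH3 one axial, one equatorial; NH3 both axial.
Each arrangement has an internal mirror plane or centre of symmetry, so none is chiral.

0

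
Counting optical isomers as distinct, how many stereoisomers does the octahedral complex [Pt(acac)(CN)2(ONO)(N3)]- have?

The six octahedral sites form three mutually perpendicular trans pairs.
Each acac is bidentate and must span two cis positions.
There are 4 geometric isomers: CN trans; CN cis (3 arrangements, 2 chiral).
Of these, 2 lack any improper symmetry element and so occur as enantiomeric pairs, giving 4 + 2 = 6 stereoisomers in total.

6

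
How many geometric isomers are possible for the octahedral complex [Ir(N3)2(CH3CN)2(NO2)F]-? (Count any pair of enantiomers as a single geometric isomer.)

The six octahedral sites form three mutually perpendicular trans pairs.
Systematic placement gives 6 geometric isomers: N3 cis, CH3CN trans; N3 trans, CH3CN trans; N3 cis, CH3CN cis (3 arrangements, 2 chiral); N3 trans, CH3CN cis.

6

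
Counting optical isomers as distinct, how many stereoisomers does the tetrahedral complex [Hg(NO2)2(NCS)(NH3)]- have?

1

In a tetrahedral complex all four positions are equivalent and every pair of ligands is adjacent — there is no cis/trans distinction.
Only one geometric arrangement is possible.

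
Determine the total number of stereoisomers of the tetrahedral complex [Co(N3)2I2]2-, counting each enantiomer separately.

In a tetrahedral complex all four positions are equivalent and every pair of ligands is adjacent — there is no cis/trans distinction.
Only one geometric arrangement is possible.

1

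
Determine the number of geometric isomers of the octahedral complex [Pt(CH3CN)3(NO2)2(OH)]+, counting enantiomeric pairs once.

3

The six octahedral sites form three mutually perpendicular trans pairs.
Working through the distinct placements yields 3 geometric isomers: CH3CN mer, NO2 cis; CH3CN mer, NO2 trans; CH3CN fac, NO2 cis.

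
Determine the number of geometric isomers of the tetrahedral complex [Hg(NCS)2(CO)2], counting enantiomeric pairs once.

1

In a tetrahedral complex all four positions are equivalent and every pair of ligands is adjacent — there is no cis/trans distinction.
Only one geometric arrangement is possible.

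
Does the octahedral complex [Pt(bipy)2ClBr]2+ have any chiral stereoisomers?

The six octahedral sites form three mutually perpendicular trans pairs.
Each bipy is bidentate and must span two cis positions.
Working through the distinct placements yields 2 geometric isomers: Cl and Br mutually trans; Cl and Br mutually cis (chiral).
One of these lacks any improper symmetry element and so occurs as an enantiomeric pair, giving 2 + 1 = 3 stereoisomers in total.

yes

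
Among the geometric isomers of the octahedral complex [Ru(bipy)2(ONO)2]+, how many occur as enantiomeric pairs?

1

An octahedron has six vertices in three trans pairs; every non-trans pair is cis.
Each bipy is bidentate and must span two cis positions.
Systematic placement gives 2 geometric isomers: ONO trans; ONO cis (chiral).
One of these lacks any improper symmetry element and so occurs as an enantiomeric pair, giving 2 + 1 = 3 stereoisomers in total.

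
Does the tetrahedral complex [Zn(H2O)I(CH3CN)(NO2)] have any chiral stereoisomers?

yes

Only one geometric arrangement is possible; it has no improper symmetry element, so it exists as a pair of enantiomers (2 stereoisomers).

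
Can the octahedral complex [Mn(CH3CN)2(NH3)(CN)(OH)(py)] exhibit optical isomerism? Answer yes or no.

Exhaustive case analysis gives 9 geometric isomers.
Of these, 6 lack any improper symmetry element and so occur as enantiomeric pairs, giving 9 + 6 = 15 stereoisomers in total.

yes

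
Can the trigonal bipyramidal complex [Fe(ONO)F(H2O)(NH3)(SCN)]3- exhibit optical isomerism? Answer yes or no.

yes

In a trigonal bipyramid the two axial positions differ from the three equatorial ones.
Exhaustive case analysis gives 10 geometric isomers.
Of these, 10 lack any improper symmetry element and so occur as enantiomeric pairs, giving 10 + 10 = 20 stereoisomers in total.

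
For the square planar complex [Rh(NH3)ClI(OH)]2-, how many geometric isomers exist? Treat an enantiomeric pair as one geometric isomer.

A square has two trans pairs of vertices; adjacent vertices are cis.
There are 3 geometric isomers: (Cl/NH3 trans, I/OH trans); (Cl/OH trans, I/NH3 trans); (Cl/I trans, NH3/OH trans).

3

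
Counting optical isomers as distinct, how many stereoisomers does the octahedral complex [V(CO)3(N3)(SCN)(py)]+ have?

5

An octahedron has six vertices in three trans pairs; every non-trans pair is cis.
The distinct arrangements are (4 in all): CO mer (3 arrangements); CO fac (chiral).
One of these lacks any improper symmetry element and so occurs as an enantiomeric pair, giving 4 + 1 = 5 stereoisomers in total.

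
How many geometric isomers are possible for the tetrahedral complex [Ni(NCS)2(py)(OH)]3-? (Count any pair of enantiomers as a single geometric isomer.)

1

All four vertices of a tetrahedron are equivalent and mutually adjacent, so cis/trans isomerism cannot arise.
Only one geometric arrangement is possible.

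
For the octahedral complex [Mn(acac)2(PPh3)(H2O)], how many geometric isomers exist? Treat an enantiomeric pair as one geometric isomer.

2

The six octahedral sites form three mutually perpendicular trans pairs.
Each acac is bidentate and must span two cis positions.
Systematic placement gives 2 geometric isomers: PPh3 and H2O mutually trans; PPh3 and H2O mutually cis (chiral).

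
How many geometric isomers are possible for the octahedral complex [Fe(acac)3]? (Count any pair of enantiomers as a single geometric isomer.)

1

Each acac is bidentate and must span two cis positions.
Only one geometric arrangement is possible; it has no improper symmetry element, so it exists as a pair of enantiomers (2 stereoisomers).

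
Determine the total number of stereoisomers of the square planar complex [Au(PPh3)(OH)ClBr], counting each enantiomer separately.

3

Working through the distinct placements yields 3 geometric isomers: (Br/OH trans, Cl/PPh3 trans); (Br/PPh3 trans, Cl/OH trans); (Br/Cl trans, OH/PPh3 trans).
Each arrangement has an internal mirror plane or centre of symmetry, so none is chiral.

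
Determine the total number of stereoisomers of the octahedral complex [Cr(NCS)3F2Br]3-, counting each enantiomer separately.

3

The six octahedral sites form three mutually perpendicular trans pairs.
The distinct arrangements are (3 in all): NCS mer, F cis; NCS mer, F trans; NCS fac, F cis.
Each arrangement has an internal mirror plane or centre of symmetry, so none is chiral.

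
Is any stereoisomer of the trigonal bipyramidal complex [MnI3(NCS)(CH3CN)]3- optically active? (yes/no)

Working through the distinct placements yields 4 geometric isomers: NCS equatorial, CH3CN axial; NCS axial, CH3CN axial; NCS equatorial, CH3CN equatorial; NCS axial, CH3CN equatorial.
Each arrangement has an internal mirror plane or centre of symmetry, so none is chiral.

no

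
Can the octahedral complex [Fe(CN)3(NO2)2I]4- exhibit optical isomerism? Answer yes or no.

The distinct arrangements are (3 in all): CN mer, NO2 trans; CN mer, NO2 cis; CN fac, NO2 cis.
Each arrangement has an internal mirror plane or centre of symmetry, so none is chiral.

no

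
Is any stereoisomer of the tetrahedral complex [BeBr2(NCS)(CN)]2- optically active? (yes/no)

no

In a tetrahedral complex all four positions are equivalent and every pair of ligands is adjacent — there is no cis/trans distinction.
Only one geometric arrangement is possible.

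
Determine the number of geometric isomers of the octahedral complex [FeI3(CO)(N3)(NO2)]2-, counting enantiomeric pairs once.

In an octahedral complex each vertex has one trans partner and four cis neighbours.
The distinct arrangements are (4 in all): I mer (3 arrangements); I fac (chiral).

4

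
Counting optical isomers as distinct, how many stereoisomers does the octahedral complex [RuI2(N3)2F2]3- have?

6

The six octahedral sites form three mutually perpendicular trans pairs.
Working through the distinct placements yields 5 geometric isomers: I trans, N3 trans, F trans; I cis, N3 cis, F trans; I cis, N3 trans, F cis; I cis, N3 cis, F cis (chiral); I trans, N3 cis, F cis.
One of these lacks any improper symmetry element and so occurs as an enantiomeric pair, giving 5 + 1 = 6 stereoisomers in total.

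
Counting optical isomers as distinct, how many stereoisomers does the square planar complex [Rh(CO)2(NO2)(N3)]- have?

2

A square has two trans pairs of vertices; adjacent vertices are cis.
There are 2 geometric isomers: CO cis; CO trans.
Each arrangement has an internal mirror plane or centre of symmetry, so none is chiral.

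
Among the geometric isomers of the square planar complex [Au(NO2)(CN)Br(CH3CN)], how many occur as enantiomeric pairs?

In a square planar complex each vertex has one trans partner and two cis neighbours.
There are 3 geometric isomers: (Br/CN trans, CH3CN/NO2 trans); (Br/NO2 trans, CH3CN/CN trans); (Br/CH3CN trans, CN/NO2 trans).
Each arrangement has an internal mirror plane or centre of symmetry, so none is chiral.

0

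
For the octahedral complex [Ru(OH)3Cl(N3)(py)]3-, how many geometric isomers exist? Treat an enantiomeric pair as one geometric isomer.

4

In an octahedral complex each vertex has one trans partner and four cis neighbours.
Working through the distinct placements yields 4 geometric isomers: OH mer (3 arrangements); OH fac (chiral).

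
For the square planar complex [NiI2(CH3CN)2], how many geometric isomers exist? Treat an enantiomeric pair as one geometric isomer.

Working through the distinct placements yields 2 geometric isomers: I cis; I trans.

2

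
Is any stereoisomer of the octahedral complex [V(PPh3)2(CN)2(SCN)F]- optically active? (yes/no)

yes

In an octahedral complex each vertex has one trans partner and four cis neighbours.
Systematic placement gives 6 geometric isomers: PPh3 cis, CN trans; PPh3 trans, CN trans; PPh3 cis, CN cis (3 arrangements, 2 chiral); PPh3 trans, CN cis.
Of these, 2 lack any improper symmetry element and so occur as enantiomeric pairs, giving 6 + 2 = 8 stereoisomers in total.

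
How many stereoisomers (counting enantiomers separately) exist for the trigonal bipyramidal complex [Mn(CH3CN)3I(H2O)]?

In a trigonal bipyramid the two axial positions differ from the three equatorial ones.
There are 4 geometric isomers: I equatorial, H2O equatorial; I equatorial, H2O axial; I axial, H2O equatorial; I axial, H2O axial.
Each arrangement has an internal mirror plane or centre of symmetry, so none is chiral.

4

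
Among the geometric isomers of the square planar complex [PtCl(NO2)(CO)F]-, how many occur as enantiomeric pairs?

0

There are 3 geometric isomers: (CO/F trans, Cl/NO2 trans); (CO/NO2 trans, Cl/F trans); (CO/Cl trans, F/NO2 trans).
Each arrangement has an internal mirror plane or centre of symmetry, so none is chiral.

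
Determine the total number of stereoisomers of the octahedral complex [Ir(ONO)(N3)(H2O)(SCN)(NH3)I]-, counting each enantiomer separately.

The six octahedral sites form three mutually perpendicular trans pairs.
Systematic enumeration (placing each ligand type in turn and discarding arrangements equivalent by rotation or reflection) gives 15 geometric isomers.
Of these, 15 lack any improper symmetry element and so occur as enantiomeric pairs, giving 15 + 15 = 30 stereoisomers in total.

30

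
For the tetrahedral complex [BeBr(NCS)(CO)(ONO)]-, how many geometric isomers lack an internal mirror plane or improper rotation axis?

All four vertices of a tetrahedron are equivalent and mutually adjacent, so cis/trans isomerism cannot arise.
Only one geometric arrangement is possible; it has no improper symmetry element, so it exists as a pair of enantiomers (2 stereoisomers).

1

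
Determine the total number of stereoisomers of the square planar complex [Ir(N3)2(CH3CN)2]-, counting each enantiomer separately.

2

In a square planar complex each vertex has one trans partner and two cis neighbours.
Working through the distinct placements yields 2 geometric isomers: N3 cis; N3 trans.
Each arrangement has an internal mirror plane or centre of symmetry, so none is chiral.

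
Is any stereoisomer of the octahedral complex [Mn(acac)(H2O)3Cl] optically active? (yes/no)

An octahedron has six vertices in three trans pairs; every non-trans pair is cis.
Each acac is bidentate and must span two cis positions.
Systematic placement gives 2 geometric isomers: H2O fac; H2O mer.
Each arrangement has an internal mirror plane or centre of symmetry, so none is chiral.

no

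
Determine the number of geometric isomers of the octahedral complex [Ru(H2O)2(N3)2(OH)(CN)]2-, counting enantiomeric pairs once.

6

An octahedron has six vertices in three trans pairs; every non-trans pair is cis.
Working through the distinct placements yields 6 geometric isomers: H2O cis, N3 cis (3 arrangements, 2 chiral); H2O cis, N3 trans; H2O trans, N3 cis; H2O trans, N3 trans.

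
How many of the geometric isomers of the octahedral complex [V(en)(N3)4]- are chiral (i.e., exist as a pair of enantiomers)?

0

Each en is bidentate and must span two cis positions.
Only one geometric arrangement is possible.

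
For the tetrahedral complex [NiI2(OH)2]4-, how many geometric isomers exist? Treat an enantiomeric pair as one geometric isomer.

Only one geometric arrangement is possible.

1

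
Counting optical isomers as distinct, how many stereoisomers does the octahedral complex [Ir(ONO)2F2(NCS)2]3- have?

Systematic placement gives 5 geometric isomers: ONO trans, F trans, NCS trans; ONO cis, F trans, NCS cis; ONO trans, F cis, NCS cis; ONO cis, F cis, NCS cis (chiral); ONO cis, F cis, NCS trans.
One of these lacks any improper symmetry element and so occurs as an enantiomeric pair, giving 5 + 1 = 6 stereoisomers in total.

6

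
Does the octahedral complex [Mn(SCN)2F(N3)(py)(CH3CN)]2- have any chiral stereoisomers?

yes

An octahedron has six vertices in three trans pairs; every non-trans pair is cis.
Systematic enumeration (placing each ligand type in turn and discarding arrangements equivalent by rotation or reflection) gives 9 geometric isomers.
Of these, 6 lack any improper symmetry element and so occur as enantiomeric pairs, giving 9 + 6 = 15 stereoisomers in total.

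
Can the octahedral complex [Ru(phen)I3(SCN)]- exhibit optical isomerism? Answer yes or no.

no

In an octahedral complex each vertex has one trans partner and four cis neighbours.
Each phen is bidentate and must span two cis positions.
Working through the distinct placements yields 2 geometric isomers: I mer; I fac.
Each arrangement has an internal mirror plane or centre of symmetry, so none is chiral.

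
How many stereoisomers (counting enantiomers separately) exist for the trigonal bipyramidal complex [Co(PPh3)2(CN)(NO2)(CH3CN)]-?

A trigonal bipyramid has two axial and three equatorial sites, which are chemically inequivalent.
Placing the ligands in turn and identifying arrangements related by rotation or reflection leaves 7 distinct geometric isomers.
Of these, 3 lack any improper symmetry element and so occur as enantiomeric pairs, giving 7 + 3 = 10 stereoisomers in total.

10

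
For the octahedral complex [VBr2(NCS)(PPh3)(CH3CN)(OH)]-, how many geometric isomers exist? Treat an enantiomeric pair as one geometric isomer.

9

The six octahedral sites form three mutually perpendicular trans pairs.
Exhaustive case analysis gives 9 geometric isomers.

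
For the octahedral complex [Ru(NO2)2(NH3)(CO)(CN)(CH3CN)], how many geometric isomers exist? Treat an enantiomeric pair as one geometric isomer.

9

Placing the ligands in turn and identifying arrangements related by rotation or reflection leaves 9 distinct geometric isomers.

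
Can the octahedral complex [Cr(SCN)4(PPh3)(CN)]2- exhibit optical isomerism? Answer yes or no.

The six octahedral sites form three mutually perpendicular trans pairs.
Working through the distinct placements yields 2 geometric isomers: PPh3 and CN mutually trans; PPh3 and CN mutually cis.
Each arrangement has an internal mirror plane or centre of symmetry, so none is chiral.

no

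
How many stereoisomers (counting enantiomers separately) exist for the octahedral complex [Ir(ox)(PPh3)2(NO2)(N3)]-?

6

Each ox is bidentate and must span two cis positions.
Working through the distinct placements yields 4 geometric isomers: PPh3 cis (3 arrangements, 2 chiral); PPh3 trans.
Of these, 2 lack any improper symmetry element and so occur as enantiomeric pairs, giving 4 + 2 = 6 stereoisomers in total.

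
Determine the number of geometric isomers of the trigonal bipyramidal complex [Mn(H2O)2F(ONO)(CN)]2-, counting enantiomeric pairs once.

A trigonal bipyramid has two axial and three equatorial sites, which are chemically inequivalent.
Exhaustive case analysis gives 7 geometric isomers.

7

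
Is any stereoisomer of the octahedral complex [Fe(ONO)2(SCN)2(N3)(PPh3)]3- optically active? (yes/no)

yes

In an octahedral complex each vertex has one trans partner and four cis neighbours.
Systematic placement gives 6 geometric isomers: ONO cis, SCN trans; ONO cis, SCN cis (3 arrangements, 2 chiral); ONO trans, SCN trans; ONO trans, SCN cis.
Of these, 2 lack any improper symmetry element and so occur as enantiomeric pairs, giving 6 + 2 = 8 stereoisomers in total.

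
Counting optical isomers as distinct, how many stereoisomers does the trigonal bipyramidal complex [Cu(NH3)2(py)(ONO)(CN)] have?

10

In a trigonal bipyramid the two axial positions differ from the three equatorial ones.
Systematic enumeration (placing each ligand type in turn and discarding arrangements equivalent by rotation or reflection) gives 7 geometric isomers.
Of these, 3 lack any improper symmetry element and so occur as enantiomeric pairs, giving 7 + 3 = 10 stereoisomers in total.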